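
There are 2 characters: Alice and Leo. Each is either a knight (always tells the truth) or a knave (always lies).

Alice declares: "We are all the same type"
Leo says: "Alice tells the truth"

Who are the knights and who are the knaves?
Alice is a knight.
Leo is a knight.

Verification:
- Alice (knight) says "We are all the same type" - this is TRUE because Alice and Leo are knights.
- Leo (knight) says "Alice tells the truth" - this is TRUE because Alice is a knight.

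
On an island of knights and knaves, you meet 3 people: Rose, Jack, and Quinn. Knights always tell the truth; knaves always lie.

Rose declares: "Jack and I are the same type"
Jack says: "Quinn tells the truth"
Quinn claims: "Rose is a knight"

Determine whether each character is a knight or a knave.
Rose is a knight.
Jack is a knight.
Quinn is a knight.

Verification:
- Rose (knight) says "Jack and I are the same type" - this is TRUE because Rose is a knight and Jack is a knight.
- Jack (knight) says "Quinn tells the truth" - this is TRUE because Quinn is a knight.
- Quinn (knight) says "Rose is a knight" - this is TRUE because Rose is a knight.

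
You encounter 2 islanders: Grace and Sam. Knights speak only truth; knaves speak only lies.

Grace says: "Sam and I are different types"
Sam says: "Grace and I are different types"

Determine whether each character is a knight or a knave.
Grace is a knave.
Sam is a knave.

Verification:
- Grace (knave) says "Sam and I are different types" - this is FALSE (a lie) because Grace is a knave and Sam is a knave.
- Sam (knave) says "Grace and I are different types" - this is FALSE (a lie) because Sam is a knave and Grace is a knave.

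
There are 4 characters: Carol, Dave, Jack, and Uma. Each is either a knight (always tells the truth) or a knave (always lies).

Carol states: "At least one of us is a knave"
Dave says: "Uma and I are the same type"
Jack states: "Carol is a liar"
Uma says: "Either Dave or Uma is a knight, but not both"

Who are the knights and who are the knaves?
Carol is a knight.
Dave is a knave.
Jack is a knave.
Uma is a knight.

Verification:
- Carol (knight) says "At least one of us is a knave" - this is TRUE because Dave and Jack are knaves.
- Dave (knave) says "Uma and I are the same type" - this is FALSE (a lie) because Dave is a knave and Uma is a knight.
- Jack (knave) says "Carol is a liar" - this is FALSE (a lie) because Carol is a knight.
- Uma (knight) says "Either Dave or Uma is a knight, but not both" - this is TRUE because Dave is a knave and Uma is a knight.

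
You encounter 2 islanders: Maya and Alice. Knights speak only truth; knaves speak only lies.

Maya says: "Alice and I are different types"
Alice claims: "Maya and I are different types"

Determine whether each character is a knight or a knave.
Maya is a knave.
Alice is a knave.

Verification:
- Maya (knave) says "Alice and I are different types" - this is FALSE (a lie) because Maya is a knave and Alice is a knave.
- Alice (knave) says "Maya and I are different types" - this is FALSE (a lie) because Alice is a knave and Maya is a knave.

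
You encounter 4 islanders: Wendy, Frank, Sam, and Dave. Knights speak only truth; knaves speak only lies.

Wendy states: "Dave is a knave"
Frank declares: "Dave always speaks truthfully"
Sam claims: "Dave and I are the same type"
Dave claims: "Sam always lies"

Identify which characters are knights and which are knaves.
Wendy is a knave.
Frank is a knight.
Sam is a knave.
Dave is a knight.

Verification:
- Wendy (knave) says "Dave is a knave" - this is FALSE (a lie) because Dave is a knight.
- Frank (knight) says "Dave always speaks truthfully" - this is TRUE because Dave is a knight.
- Sam (knave) says "Dave and I are the same type" - this is FALSE (a lie) because Sam is a knave and Dave is a knight.
- Dave (knight) says "Sam always lies" - this is TRUE because Sam is a knave.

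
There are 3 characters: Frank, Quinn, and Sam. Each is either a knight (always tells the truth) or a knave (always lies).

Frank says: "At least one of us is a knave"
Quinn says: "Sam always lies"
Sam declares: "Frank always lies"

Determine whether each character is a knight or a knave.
Frank is a knight.
Quinn is a knight.
Sam is a knave.

Verification:
- Frank (knight) says "At least one of us is a knave" - this is TRUE because Sam is a knave.
- Quinn (knight) says "Sam always lies" - this is TRUE because Sam is a knave.
- Sam (knave) says "Frank always lies" - this is FALSE (a lie) because Frank is a knight.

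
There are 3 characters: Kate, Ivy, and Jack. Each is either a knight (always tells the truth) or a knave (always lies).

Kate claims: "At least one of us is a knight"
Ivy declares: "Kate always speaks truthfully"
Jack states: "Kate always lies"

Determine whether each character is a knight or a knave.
Kate is a knight.
Ivy is a knight.
Jack is a knave.

Verification:
- Kate (knight) says "At least one of us is a knight" - this is TRUE because Kate and Ivy are knights.
- Ivy (knight) says "Kate always speaks truthfully" - this is TRUE because Kate is a knight.
- Jack (knave) says "Kate always lies" - this is FALSE (a lie) because Kate is a knight.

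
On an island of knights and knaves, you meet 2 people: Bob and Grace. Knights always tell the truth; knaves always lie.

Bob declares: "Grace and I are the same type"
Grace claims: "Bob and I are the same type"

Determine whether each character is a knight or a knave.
Bob is a knight.
Grace is a knight.

Verification:
- Bob (knight) says "Grace and I are the same type" - this is TRUE because Bob is a knight and Grace is a knight.
- Grace (knight) says "Bob and I are the same type" - this is TRUE because Grace is a knight and Bob is a knight.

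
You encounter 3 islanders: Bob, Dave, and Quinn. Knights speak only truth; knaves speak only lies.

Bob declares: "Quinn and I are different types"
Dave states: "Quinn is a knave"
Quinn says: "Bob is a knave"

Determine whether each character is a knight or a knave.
Bob is a knight.
Dave is a knight.
Quinn is a knave.

Verification:
- Bob (knight) says "Quinn and I are different types" - this is TRUE because Bob is a knight and Quinn is a knave.
- Dave (knight) says "Quinn is a knave" - this is TRUE because Quinn is a knave.
- Quinn (knave) says "Bob is a knave" - this is FALSE (a lie) because Bob is a knight.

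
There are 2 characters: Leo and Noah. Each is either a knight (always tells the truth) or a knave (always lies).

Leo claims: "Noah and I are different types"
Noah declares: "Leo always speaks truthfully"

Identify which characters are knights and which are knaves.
Leo is a knave.
Noah is a knave.

Verification:
- Leo (knave) says "Noah and I are different types" - this is FALSE (a lie) because Leo is a knave and Noah is a knave.
- Noah (knave) says "Leo always speaks truthfully" - this is FALSE (a lie) because Leo is a knave.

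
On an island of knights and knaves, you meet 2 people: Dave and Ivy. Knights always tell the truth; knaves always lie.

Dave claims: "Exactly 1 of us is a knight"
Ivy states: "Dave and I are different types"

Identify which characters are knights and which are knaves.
Dave is a knave.
Ivy is a knave.

Verification:
- Dave (knave) says "Exactly 1 of us is a knight" - this is FALSE (a lie) because there are 0 knights.
- Ivy (knave) says "Dave and I are different types" - this is FALSE (a lie) because Ivy is a knave and Dave is a knave.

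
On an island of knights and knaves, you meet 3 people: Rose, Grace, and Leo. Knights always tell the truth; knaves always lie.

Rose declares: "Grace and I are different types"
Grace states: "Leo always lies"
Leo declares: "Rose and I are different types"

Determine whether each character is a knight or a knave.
Rose is a knave.
Grace is a knave.
Leo is a knight.

Verification:
- Rose (knave) says "Grace and I are different types" - this is FALSE (a lie) because Rose is a knave and Grace is a knave.
- Grace (knave) says "Leo always lies" - this is FALSE (a lie) because Leo is a knight.
- Leo (knight) says "Rose and I are different types" - this is TRUE because Leo is a knight and Rose is a knave.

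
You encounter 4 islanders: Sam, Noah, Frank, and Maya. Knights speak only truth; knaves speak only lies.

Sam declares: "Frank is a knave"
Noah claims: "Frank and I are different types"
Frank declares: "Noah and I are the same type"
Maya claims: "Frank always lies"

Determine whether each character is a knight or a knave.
Sam is a knight.
Noah is a knight.
Frank is a knave.
Maya is a knight.

Verification:
- Sam (knight) says "Frank is a knave" - this is TRUE because Frank is a knave.
- Noah (knight) says "Frank and I are different types" - this is TRUE because Noah is a knight and Frank is a knave.
- Frank (knave) says "Noah and I are the same type" - this is FALSE (a lie) because Frank is a knave and Noah is a knight.
- Maya (knight) says "Frank always lies" - this is TRUE because Frank is a knave.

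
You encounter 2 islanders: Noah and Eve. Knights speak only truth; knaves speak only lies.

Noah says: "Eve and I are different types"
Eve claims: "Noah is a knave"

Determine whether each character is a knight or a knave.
Noah is a knight.
Eve is a knave.

Verification:
- Noah (knight) says "Eve and I are different types" - this is TRUE because Noah is a knight and Eve is a knave.
- Eve (knave) says "Noah is a knave" - this is FALSE (a lie) because Noah is a knight.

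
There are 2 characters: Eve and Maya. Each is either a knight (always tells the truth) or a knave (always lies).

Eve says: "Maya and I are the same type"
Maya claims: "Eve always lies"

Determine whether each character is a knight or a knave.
Eve is a knave.
Maya is a knight.

Verification:
- Eve (knave) says "Maya and I are the same type" - this is FALSE (a lie) because Eve is a knave and Maya is a knight.
- Maya (knight) says "Eve always lies" - this is TRUE because Eve is a knave.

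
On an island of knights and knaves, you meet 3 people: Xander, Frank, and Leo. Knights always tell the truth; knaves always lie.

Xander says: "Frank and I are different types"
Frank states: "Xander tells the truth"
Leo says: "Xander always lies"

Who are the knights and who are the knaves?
Xander is a knave.
Frank is a knave.
Leo is a knight.

Verification:
- Xander (knave) says "Frank and I are different types" - this is FALSE (a lie) because Xander is a knave and Frank is a knave.
- Frank (knave) says "Xander tells the truth" - this is FALSE (a lie) because Xander is a knave.
- Leo (knight) says "Xander always lies" - this is TRUE because Xander is a knave.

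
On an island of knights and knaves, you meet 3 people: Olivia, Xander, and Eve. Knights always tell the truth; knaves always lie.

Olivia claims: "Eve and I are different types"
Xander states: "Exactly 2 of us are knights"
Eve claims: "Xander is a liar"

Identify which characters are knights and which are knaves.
Olivia is a knight.
Xander is a knight.
Eve is a knave.

Verification:
- Olivia (knight) says "Eve and I are different types" - this is TRUE because Olivia is a knight and Eve is a knave.
- Xander (knight) says "Exactly 2 of us are knights" - this is TRUE because there are 2 knights.
- Eve (knave) says "Xander is a liar" - this is FALSE (a lie) because Xander is a knight.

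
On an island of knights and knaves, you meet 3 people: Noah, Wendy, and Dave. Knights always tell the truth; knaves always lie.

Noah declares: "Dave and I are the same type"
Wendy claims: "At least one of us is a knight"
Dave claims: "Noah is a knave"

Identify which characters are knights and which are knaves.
Noah is a knave.
Wendy is a knight.
Dave is a knight.

Verification:
- Noah (knave) says "Dave and I are the same type" - this is FALSE (a lie) because Noah is a knave and Dave is a knight.
- Wendy (knight) says "At least one of us is a knight" - this is TRUE because Wendy and Dave are knights.
- Dave (knight) says "Noah is a knave" - this is TRUE because Noah is a knave.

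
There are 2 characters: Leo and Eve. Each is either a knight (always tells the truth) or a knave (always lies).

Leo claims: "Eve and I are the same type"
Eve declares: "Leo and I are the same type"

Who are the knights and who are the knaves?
Leo is a knight.
Eve is a knight.

Verification:
- Leo (knight) says "Eve and I are the same type" - this is TRUE because Leo is a knight and Eve is a knight.
- Eve (knight) says "Leo and I are the same type" - this is TRUE because Eve is a knight and Leo is a knight.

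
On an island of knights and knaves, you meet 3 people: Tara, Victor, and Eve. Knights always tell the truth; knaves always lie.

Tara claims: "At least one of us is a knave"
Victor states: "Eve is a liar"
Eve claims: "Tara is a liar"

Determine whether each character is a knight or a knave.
Tara is a knight.
Victor is a knight.
Eve is a knave.

Verification:
- Tara (knight) says "At least one of us is a knave" - this is TRUE because Eve is a knave.
- Victor (knight) says "Eve is a liar" - this is TRUE because Eve is a knave.
- Eve (knave) says "Tara is a liar" - this is FALSE (a lie) because Tara is a knight.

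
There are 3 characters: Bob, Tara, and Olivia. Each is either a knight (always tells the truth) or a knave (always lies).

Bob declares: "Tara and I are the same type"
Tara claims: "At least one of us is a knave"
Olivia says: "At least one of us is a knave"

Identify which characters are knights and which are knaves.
Bob is a knave.
Tara is a knight.
Olivia is a knight.

Verification:
- Bob (knave) says "Tara and I are the same type" - this is FALSE (a lie) because Bob is a knave and Tara is a knight.
- Tara (knight) says "At least one of us is a knave" - this is TRUE because Bob is a knave.
- Olivia (knight) says "At least one of us is a knave" - this is TRUE because Bob is a knave.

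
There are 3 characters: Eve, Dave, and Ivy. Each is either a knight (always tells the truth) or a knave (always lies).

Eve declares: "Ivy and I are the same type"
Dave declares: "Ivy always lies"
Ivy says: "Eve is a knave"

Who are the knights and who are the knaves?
Eve is a knave.
Dave is a knave.
Ivy is a knight.

Verification:
- Eve (knave) says "Ivy and I are the same type" - this is FALSE (a lie) because Eve is a knave and Ivy is a knight.
- Dave (knave) says "Ivy always lies" - this is FALSE (a lie) because Ivy is a knight.
- Ivy (knight) says "Eve is a knave" - this is TRUE because Eve is a knave.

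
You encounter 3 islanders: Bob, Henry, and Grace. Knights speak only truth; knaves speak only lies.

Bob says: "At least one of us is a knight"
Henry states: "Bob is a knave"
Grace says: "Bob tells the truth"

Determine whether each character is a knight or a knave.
Bob is a knight.
Henry is a knave.
Grace is a knight.

Verification:
- Bob (knight) says "At least one of us is a knight" - this is TRUE because Bob and Grace are knights.
- Henry (knave) says "Bob is a knave" - this is FALSE (a lie) because Bob is a knight.
- Grace (knight) says "Bob tells the truth" - this is TRUE because Bob is a knight.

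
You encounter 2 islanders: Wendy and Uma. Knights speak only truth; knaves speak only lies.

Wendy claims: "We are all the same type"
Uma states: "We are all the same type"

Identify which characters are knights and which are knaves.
Wendy is a knight.
Uma is a knight.

Verification:
- Wendy (knight) says "We are all the same type" - this is TRUE because Wendy and Uma are knights.
- Uma (knight) says "We are all the same type" - this is TRUE because Wendy and Uma are knights.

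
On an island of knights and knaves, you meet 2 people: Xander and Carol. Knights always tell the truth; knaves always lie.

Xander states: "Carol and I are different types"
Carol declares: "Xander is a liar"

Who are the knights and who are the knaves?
Xander is a knight.
Carol is a knave.

Verification:
- Xander (knight) says "Carol and I are different types" - this is TRUE because Xander is a knight and Carol is a knave.
- Carol (knave) says "Xander is a liar" - this is FALSE (a lie) because Xander is a knight.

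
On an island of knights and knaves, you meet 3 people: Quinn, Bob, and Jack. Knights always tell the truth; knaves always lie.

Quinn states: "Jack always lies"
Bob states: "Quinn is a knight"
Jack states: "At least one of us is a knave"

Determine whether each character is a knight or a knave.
Quinn is a knave.
Bob is a knave.
Jack is a knight.

Verification:
- Quinn (knave) says "Jack always lies" - this is FALSE (a lie) because Jack is a knight.
- Bob (knave) says "Quinn is a knight" - this is FALSE (a lie) because Quinn is a knave.
- Jack (knight) says "At least one of us is a knave" - this is TRUE because Quinn and Bob are knaves.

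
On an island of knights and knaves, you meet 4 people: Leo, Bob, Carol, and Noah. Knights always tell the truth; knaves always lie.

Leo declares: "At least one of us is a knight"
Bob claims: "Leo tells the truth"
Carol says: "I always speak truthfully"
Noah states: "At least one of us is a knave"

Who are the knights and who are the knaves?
Leo is a knight.
Bob is a knight.
Carol is a knave.
Noah is a knight.

Verification:
- Leo (knight) says "At least one of us is a knight" - this is TRUE because Leo, Bob, and Noah are knights.
- Bob (knight) says "Leo tells the truth" - this is TRUE because Leo is a knight.
- Carol (knave) says "I always speak truthfully" - this is FALSE (a lie) because Carol is a knave.
- Noah (knight) says "At least one of us is a knave" - this is TRUE because Carol is a knave.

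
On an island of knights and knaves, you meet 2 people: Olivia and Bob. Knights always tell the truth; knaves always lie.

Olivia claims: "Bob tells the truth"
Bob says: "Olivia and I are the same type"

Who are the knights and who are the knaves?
Olivia is a knight.
Bob is a knight.

Verification:
- Olivia (knight) says "Bob tells the truth" - this is TRUE because Bob is a knight.
- Bob (knight) says "Olivia and I are the same type" - this is TRUE because Bob is a knight and Olivia is a knight.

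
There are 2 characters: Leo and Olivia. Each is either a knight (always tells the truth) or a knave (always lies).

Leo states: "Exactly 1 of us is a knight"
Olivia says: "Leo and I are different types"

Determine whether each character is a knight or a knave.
Leo is a knave.
Olivia is a knave.

Verification:
- Leo (knave) says "Exactly 1 of us is a knight" - this is FALSE (a lie) because there are 0 knights.
- Olivia (knave) says "Leo and I are different types" - this is FALSE (a lie) because Olivia is a knave and Leo is a knave.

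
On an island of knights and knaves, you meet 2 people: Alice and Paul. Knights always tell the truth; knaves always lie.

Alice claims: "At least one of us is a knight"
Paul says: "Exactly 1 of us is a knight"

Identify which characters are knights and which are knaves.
Alice is a knave.
Paul is a knave.

Verification:
- Alice (knave) says "At least one of us is a knight" - this is FALSE (a lie) because no one is a knight.
- Paul (knave) says "Exactly 1 of us is a knight" - this is FALSE (a lie) because there are 0 knights.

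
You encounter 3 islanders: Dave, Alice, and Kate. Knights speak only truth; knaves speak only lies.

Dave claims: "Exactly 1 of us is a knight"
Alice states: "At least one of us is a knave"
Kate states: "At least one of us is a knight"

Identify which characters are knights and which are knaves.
Dave is a knave.
Alice is a knight.
Kate is a knight.

Verification:
- Dave (knave) says "Exactly 1 of us is a knight" - this is FALSE (a lie) because there are 2 knights.
- Alice (knight) says "At least one of us is a knave" - this is TRUE because Dave is a knave.
- Kate (knight) says "At least one of us is a knight" - this is TRUE because Alice and Kate are knights.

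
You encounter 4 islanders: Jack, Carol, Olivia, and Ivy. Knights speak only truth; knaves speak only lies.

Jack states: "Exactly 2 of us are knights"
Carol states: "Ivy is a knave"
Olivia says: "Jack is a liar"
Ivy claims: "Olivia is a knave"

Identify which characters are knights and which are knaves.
Jack is a knight.
Carol is a knave.
Olivia is a knave.
Ivy is a knight.

Verification:
- Jack (knight) says "Exactly 2 of us are knights" - this is TRUE because there are 2 knights.
- Carol (knave) says "Ivy is a knave" - this is FALSE (a lie) because Ivy is a knight.
- Olivia (knave) says "Jack is a liar" - this is FALSE (a lie) because Jack is a knight.
- Ivy (knight) says "Olivia is a knave" - this is TRUE because Olivia is a knave.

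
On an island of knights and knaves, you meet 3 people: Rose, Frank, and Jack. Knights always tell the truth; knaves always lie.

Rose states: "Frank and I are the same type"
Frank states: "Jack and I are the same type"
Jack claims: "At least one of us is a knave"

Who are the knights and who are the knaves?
Rose is a knave.
Frank is a knight.
Jack is a knight.

Verification:
- Rose (knave) says "Frank and I are the same type" - this is FALSE (a lie) because Rose is a knave and Frank is a knight.
- Frank (knight) says "Jack and I are the same type" - this is TRUE because Frank is a knight and Jack is a knight.
- Jack (knight) says "At least one of us is a knave" - this is TRUE because Rose is a knave.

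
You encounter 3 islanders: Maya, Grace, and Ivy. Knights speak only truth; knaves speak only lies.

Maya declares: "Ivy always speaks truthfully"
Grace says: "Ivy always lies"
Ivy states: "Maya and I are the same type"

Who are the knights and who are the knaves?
Maya is a knight.
Grace is a knave.
Ivy is a knight.

Verification:
- Maya (knight) says "Ivy always speaks truthfully" - this is TRUE because Ivy is a knight.
- Grace (knave) says "Ivy always lies" - this is FALSE (a lie) because Ivy is a knight.
- Ivy (knight) says "Maya and I are the same type" - this is TRUE because Ivy is a knight and Maya is a knight.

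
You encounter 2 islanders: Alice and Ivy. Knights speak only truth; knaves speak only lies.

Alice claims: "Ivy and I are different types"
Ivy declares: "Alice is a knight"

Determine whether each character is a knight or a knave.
Alice is a knave.
Ivy is a knave.

Verification:
- Alice (knave) says "Ivy and I are different types" - this is FALSE (a lie) because Alice is a knave and Ivy is a knave.
- Ivy (knave) says "Alice is a knight" - this is FALSE (a lie) because Alice is a knave.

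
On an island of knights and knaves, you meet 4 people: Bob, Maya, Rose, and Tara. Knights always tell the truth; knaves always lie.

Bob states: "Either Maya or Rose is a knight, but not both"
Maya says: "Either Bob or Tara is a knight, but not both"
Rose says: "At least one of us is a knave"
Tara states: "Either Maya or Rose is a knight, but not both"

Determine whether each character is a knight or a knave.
Bob is a knight.
Maya is a knave.
Rose is a knight.
Tara is a knight.

Verification:
- Bob (knight) says "Either Maya or Rose is a knight, but not both" - this is TRUE because Maya is a knave and Rose is a knight.
- Maya (knave) says "Either Bob or Tara is a knight, but not both" - this is FALSE (a lie) because Bob is a knight and Tara is a knight.
- Rose (knight) says "At least one of us is a knave" - this is TRUE because Maya is a knave.
- Tara (knight) says "Either Maya or Rose is a knight, but not both" - this is TRUE because Maya is a knave and Rose is a knight.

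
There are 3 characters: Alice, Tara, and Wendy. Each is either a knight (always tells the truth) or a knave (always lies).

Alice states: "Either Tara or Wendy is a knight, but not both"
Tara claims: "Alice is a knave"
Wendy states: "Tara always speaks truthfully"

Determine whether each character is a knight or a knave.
Alice is a knave.
Tara is a knight.
Wendy is a knight.

Verification:
- Alice (knave) says "Either Tara or Wendy is a knight, but not both" - this is FALSE (a lie) because Tara is a knight and Wendy is a knight.
- Tara (knight) says "Alice is a knave" - this is TRUE because Alice is a knave.
- Wendy (knight) says "Tara always speaks truthfully" - this is TRUE because Tara is a knight.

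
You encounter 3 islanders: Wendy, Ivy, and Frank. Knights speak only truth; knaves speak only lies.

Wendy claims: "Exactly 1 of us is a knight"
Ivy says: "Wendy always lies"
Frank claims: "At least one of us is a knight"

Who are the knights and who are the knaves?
Wendy is a knave.
Ivy is a knight.
Frank is a knight.

Verification:
- Wendy (knave) says "Exactly 1 of us is a knight" - this is FALSE (a lie) because there are 2 knights.
- Ivy (knight) says "Wendy always lies" - this is TRUE because Wendy is a knave.
- Frank (knight) says "At least one of us is a knight" - this is TRUE because Ivy and Frank are knights.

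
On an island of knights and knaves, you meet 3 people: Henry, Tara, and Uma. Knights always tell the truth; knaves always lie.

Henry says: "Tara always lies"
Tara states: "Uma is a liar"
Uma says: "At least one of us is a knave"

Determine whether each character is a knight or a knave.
Henry is a knight.
Tara is a knave.
Uma is a knight.

Verification:
- Henry (knight) says "Tara always lies" - this is TRUE because Tara is a knave.
- Tara (knave) says "Uma is a liar" - this is FALSE (a lie) because Uma is a knight.
- Uma (knight) says "At least one of us is a knave" - this is TRUE because Tara is a knave.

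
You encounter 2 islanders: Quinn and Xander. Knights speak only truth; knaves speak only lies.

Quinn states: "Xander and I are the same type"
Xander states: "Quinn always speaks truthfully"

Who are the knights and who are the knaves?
Quinn is a knight.
Xander is a knight.

Verification:
- Quinn (knight) says "Xander and I are the same type" - this is TRUE because Quinn is a knight and Xander is a knight.
- Xander (knight) says "Quinn always speaks truthfully" - this is TRUE because Quinn is a knight.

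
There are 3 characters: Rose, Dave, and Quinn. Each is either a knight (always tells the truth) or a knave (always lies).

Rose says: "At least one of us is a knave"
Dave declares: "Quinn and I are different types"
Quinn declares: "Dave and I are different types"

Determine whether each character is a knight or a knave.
Rose is a knight.
Dave is a knave.
Quinn is a knave.

Verification:
- Rose (knight) says "At least one of us is a knave" - this is TRUE because Dave and Quinn are knaves.
- Dave (knave) says "Quinn and I are different types" - this is FALSE (a lie) because Dave is a knave and Quinn is a knave.
- Quinn (knave) says "Dave and I are different types" - this is FALSE (a lie) because Quinn is a knave and Dave is a knave.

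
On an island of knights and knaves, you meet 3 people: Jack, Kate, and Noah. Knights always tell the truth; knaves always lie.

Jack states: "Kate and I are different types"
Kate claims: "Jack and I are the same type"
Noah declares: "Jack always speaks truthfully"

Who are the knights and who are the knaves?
Jack is a knight.
Kate is a knave.
Noah is a knight.

Verification:
- Jack (knight) says "Kate and I are different types" - this is TRUE because Jack is a knight and Kate is a knave.
- Kate (knave) says "Jack and I are the same type" - this is FALSE (a lie) because Kate is a knave and Jack is a knight.
- Noah (knight) says "Jack always speaks truthfully" - this is TRUE because Jack is a knight.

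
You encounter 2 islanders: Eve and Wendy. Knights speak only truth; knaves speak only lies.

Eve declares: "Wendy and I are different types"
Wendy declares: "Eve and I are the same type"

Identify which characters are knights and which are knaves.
Eve is a knight.
Wendy is a knave.

Verification:
- Eve (knight) says "Wendy and I are different types" - this is TRUE because Eve is a knight and Wendy is a knave.
- Wendy (knave) says "Eve and I are the same type" - this is FALSE (a lie) because Wendy is a knave and Eve is a knight.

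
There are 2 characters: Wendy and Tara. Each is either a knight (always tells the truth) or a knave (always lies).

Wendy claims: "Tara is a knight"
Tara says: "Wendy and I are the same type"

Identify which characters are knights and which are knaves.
Wendy is a knight.
Tara is a knight.

Verification:
- Wendy (knight) says "Tara is a knight" - this is TRUE because Tara is a knight.
- Tara (knight) says "Wendy and I are the same type" - this is TRUE because Tara is a knight and Wendy is a knight.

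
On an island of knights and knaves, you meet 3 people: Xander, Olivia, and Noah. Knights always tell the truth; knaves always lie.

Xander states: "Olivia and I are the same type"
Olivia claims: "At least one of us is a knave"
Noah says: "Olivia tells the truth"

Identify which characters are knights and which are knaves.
Xander is a knave.
Olivia is a knight.
Noah is a knight.

Verification:
- Xander (knave) says "Olivia and I are the same type" - this is FALSE (a lie) because Xander is a knave and Olivia is a knight.
- Olivia (knight) says "At least one of us is a knave" - this is TRUE because Xander is a knave.
- Noah (knight) says "Olivia tells the truth" - this is TRUE because Olivia is a knight.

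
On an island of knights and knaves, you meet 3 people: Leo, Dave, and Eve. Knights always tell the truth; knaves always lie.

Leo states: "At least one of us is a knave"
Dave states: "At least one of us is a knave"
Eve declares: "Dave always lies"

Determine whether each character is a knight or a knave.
Leo is a knight.
Dave is a knight.
Eve is a knave.

Verification:
- Leo (knight) says "At least one of us is a knave" - this is TRUE because Eve is a knave.
- Dave (knight) says "At least one of us is a knave" - this is TRUE because Eve is a knave.
- Eve (knave) says "Dave always lies" - this is FALSE (a lie) because Dave is a knight.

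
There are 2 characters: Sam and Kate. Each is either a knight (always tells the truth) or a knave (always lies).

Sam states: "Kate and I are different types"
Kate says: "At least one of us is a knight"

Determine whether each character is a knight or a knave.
Sam is a knave.
Kate is a knave.

Verification:
- Sam (knave) says "Kate and I are different types" - this is FALSE (a lie) because Sam is a knave and Kate is a knave.
- Kate (knave) says "At least one of us is a knight" - this is FALSE (a lie) because no one is a knight.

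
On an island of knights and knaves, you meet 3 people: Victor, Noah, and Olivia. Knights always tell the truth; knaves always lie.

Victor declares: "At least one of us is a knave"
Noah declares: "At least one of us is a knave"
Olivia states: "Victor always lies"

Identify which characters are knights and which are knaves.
Victor is a knight.
Noah is a knight.
Olivia is a knave.

Verification:
- Victor (knight) says "At least one of us is a knave" - this is TRUE because Olivia is a knave.
- Noah (knight) says "At least one of us is a knave" - this is TRUE because Olivia is a knave.
- Olivia (knave) says "Victor always lies" - this is FALSE (a lie) because Victor is a knight.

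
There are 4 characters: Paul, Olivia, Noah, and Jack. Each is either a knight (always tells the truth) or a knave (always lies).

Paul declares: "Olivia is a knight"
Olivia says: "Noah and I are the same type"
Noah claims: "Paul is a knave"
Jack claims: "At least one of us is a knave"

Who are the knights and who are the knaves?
Paul is a knave.
Olivia is a knave.
Noah is a knight.
Jack is a knight.

Verification:
- Paul (knave) says "Olivia is a knight" - this is FALSE (a lie) because Olivia is a knave.
- Olivia (knave) says "Noah and I are the same type" - this is FALSE (a lie) because Olivia is a knave and Noah is a knight.
- Noah (knight) says "Paul is a knave" - this is TRUE because Paul is a knave.
- Jack (knight) says "At least one of us is a knave" - this is TRUE because Paul and Olivia are knaves.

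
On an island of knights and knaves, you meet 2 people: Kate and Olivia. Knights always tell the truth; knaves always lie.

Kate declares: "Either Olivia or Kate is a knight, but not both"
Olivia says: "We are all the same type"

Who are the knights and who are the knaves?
Kate is a knight.
Olivia is a knave.

Verification:
- Kate (knight) says "Either Olivia or Kate is a knight, but not both" - this is TRUE because Olivia is a knave and Kate is a knight.
- Olivia (knave) says "We are all the same type" - this is FALSE (a lie) because Kate is a knight and Olivia is a knave.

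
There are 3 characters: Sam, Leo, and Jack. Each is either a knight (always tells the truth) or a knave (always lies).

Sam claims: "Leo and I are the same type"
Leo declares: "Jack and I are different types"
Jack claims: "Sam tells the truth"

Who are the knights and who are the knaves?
Sam is a knave.
Leo is a knight.
Jack is a knave.

Verification:
- Sam (knave) says "Leo and I are the same type" - this is FALSE (a lie) because Sam is a knave and Leo is a knight.
- Leo (knight) says "Jack and I are different types" - this is TRUE because Leo is a knight and Jack is a knave.
- Jack (knave) says "Sam tells the truth" - this is FALSE (a lie) because Sam is a knave.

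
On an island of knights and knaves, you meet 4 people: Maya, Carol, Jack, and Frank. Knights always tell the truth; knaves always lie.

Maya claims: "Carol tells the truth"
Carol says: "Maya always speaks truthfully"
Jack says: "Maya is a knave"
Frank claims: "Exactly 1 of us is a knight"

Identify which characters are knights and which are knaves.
Maya is a knight.
Carol is a knight.
Jack is a knave.
Frank is a knave.

Verification:
- Maya (knight) says "Carol tells the truth" - this is TRUE because Carol is a knight.
- Carol (knight) says "Maya always speaks truthfully" - this is TRUE because Maya is a knight.
- Jack (knave) says "Maya is a knave" - this is FALSE (a lie) because Maya is a knight.
- Frank (knave) says "Exactly 1 of us is a knight" - this is FALSE (a lie) because there are 2 knights.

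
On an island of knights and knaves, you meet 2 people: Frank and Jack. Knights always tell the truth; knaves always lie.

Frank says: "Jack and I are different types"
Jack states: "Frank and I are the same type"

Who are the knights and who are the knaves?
Frank is a knight.
Jack is a knave.

Verification:
- Frank (knight) says "Jack and I are different types" - this is TRUE because Frank is a knight and Jack is a knave.
- Jack (knave) says "Frank and I are the same type" - this is FALSE (a lie) because Jack is a knave and Frank is a knight.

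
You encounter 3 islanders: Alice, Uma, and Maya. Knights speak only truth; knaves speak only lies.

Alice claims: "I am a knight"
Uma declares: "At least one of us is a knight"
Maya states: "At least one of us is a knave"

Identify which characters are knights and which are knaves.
Alice is a knave.
Uma is a knight.
Maya is a knight.

Verification:
- Alice (knave) says "I am a knight" - this is FALSE (a lie) because Alice is a knave.
- Uma (knight) says "At least one of us is a knight" - this is TRUE because Uma and Maya are knights.
- Maya (knight) says "At least one of us is a knave" - this is TRUE because Alice is a knave.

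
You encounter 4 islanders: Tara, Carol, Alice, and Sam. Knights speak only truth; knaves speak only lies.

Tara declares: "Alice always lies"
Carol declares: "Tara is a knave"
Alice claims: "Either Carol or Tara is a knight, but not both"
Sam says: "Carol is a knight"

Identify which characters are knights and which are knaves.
Tara is a knave.
Carol is a knight.
Alice is a knight.
Sam is a knight.

Verification:
- Tara (knave) says "Alice always lies" - this is FALSE (a lie) because Alice is a knight.
- Carol (knight) says "Tara is a knave" - this is TRUE because Tara is a knave.
- Alice (knight) says "Either Carol or Tara is a knight, but not both" - this is TRUE because Carol is a knight and Tara is a knave.
- Sam (knight) says "Carol is a knight" - this is TRUE because Carol is a knight.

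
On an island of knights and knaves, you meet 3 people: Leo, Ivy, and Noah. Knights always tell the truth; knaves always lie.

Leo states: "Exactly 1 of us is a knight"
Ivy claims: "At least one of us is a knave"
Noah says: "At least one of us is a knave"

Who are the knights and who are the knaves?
Leo is a knave.
Ivy is a knight.
Noah is a knight.

Verification:
- Leo (knave) says "Exactly 1 of us is a knight" - this is FALSE (a lie) because there are 2 knights.
- Ivy (knight) says "At least one of us is a knave" - this is TRUE because Leo is a knave.
- Noah (knight) says "At least one of us is a knave" - this is TRUE because Leo is a knave.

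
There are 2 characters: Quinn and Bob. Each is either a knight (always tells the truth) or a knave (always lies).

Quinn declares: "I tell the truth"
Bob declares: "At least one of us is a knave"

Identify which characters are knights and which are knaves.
Quinn is a knave.
Bob is a knight.

Verification:
- Quinn (knave) says "I tell the truth" - this is FALSE (a lie) because Quinn is a knave.
- Bob (knight) says "At least one of us is a knave" - this is TRUE because Quinn is a knave.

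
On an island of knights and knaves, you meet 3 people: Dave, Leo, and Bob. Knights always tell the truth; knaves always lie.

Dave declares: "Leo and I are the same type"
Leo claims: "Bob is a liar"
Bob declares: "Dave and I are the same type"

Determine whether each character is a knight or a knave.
Dave is a knight.
Leo is a knight.
Bob is a knave.

Verification:
- Dave (knight) says "Leo and I are the same type" - this is TRUE because Dave is a knight and Leo is a knight.
- Leo (knight) says "Bob is a liar" - this is TRUE because Bob is a knave.
- Bob (knave) says "Dave and I are the same type" - this is FALSE (a lie) because Bob is a knave and Dave is a knight.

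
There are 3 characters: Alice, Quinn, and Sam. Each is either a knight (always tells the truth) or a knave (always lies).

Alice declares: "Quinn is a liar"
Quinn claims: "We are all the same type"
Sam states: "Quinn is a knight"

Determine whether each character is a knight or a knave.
Alice is a knight.
Quinn is a knave.
Sam is a knave.

Verification:
- Alice (knight) says "Quinn is a liar" - this is TRUE because Quinn is a knave.
- Quinn (knave) says "We are all the same type" - this is FALSE (a lie) because Alice is a knight and Quinn and Sam are knaves.
- Sam (knave) says "Quinn is a knight" - this is FALSE (a lie) because Quinn is a knave.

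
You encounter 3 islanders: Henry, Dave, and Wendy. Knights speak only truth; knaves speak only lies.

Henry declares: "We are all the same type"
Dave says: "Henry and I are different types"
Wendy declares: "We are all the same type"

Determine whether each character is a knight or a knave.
Henry is a knave.
Dave is a knight.
Wendy is a knave.

Verification:
- Henry (knave) says "We are all the same type" - this is FALSE (a lie) because Dave is a knight and Henry and Wendy are knaves.
- Dave (knight) says "Henry and I are different types" - this is TRUE because Dave is a knight and Henry is a knave.
- Wendy (knave) says "We are all the same type" - this is FALSE (a lie) because Dave is a knight and Henry and Wendy are knaves.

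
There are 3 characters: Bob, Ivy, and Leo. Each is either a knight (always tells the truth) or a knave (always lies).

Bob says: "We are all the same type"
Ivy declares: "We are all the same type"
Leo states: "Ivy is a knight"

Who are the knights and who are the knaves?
Bob is a knight.
Ivy is a knight.
Leo is a knight.

Verification:
- Bob (knight) says "We are all the same type" - this is TRUE because Bob, Ivy, and Leo are knights.
- Ivy (knight) says "We are all the same type" - this is TRUE because Bob, Ivy, and Leo are knights.
- Leo (knight) says "Ivy is a knight" - this is TRUE because Ivy is a knight.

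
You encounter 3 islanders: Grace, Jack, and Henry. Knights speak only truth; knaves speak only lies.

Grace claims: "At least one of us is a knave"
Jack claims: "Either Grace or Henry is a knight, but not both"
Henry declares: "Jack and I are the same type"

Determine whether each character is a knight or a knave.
Grace is a knight.
Jack is a knight.
Henry is a knave.

Verification:
- Grace (knight) says "At least one of us is a knave" - this is TRUE because Henry is a knave.
- Jack (knight) says "Either Grace or Henry is a knight, but not both" - this is TRUE because Grace is a knight and Henry is a knave.
- Henry (knave) says "Jack and I are the same type" - this is FALSE (a lie) because Henry is a knave and Jack is a knight.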